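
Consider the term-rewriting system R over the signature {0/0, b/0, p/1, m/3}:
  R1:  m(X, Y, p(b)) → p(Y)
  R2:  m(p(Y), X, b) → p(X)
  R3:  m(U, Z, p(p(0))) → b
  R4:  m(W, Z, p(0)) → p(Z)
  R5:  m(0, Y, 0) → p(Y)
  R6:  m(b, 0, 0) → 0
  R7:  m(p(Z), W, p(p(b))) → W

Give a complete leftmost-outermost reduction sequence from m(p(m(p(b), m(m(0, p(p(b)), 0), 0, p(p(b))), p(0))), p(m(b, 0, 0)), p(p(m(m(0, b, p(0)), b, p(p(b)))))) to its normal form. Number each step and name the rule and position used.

p(0)

1. m(p(m(p(b), m(m(0, p(p(b)), 0), 0, p(p(b))), p(0))), p(m(b, 0, 0)), p(p(m(m(0, b, p(0)), b, p(p(b))))))  →  m(p(p(m(m(0, p(p(b)), 0), 0, p(p(b))))), p(m(b, 0, 0)), p(p(m(m(0, b, p(0)), b, p(p(b))))))   [R4 at 1.1]
2. m(p(p(m(m(0, p(p(b)), 0), 0, p(p(b))))), p(m(b, 0, 0)), p(p(m(m(0, b, p(0)), b, p(p(b))))))  →  m(p(p(m(p(p(p(b))), 0, p(p(b))))), p(m(b, 0, 0)), p(p(m(m(0, b, p(0)), b, p(p(b))))))   [R5 at 1.1.1.1]
3. m(p(p(m(p(p(p(b))), 0, p(p(b))))), p(m(b, 0, 0)), p(p(m(m(0, b, p(0)), b, p(p(b))))))  →  m(p(p(0)), p(m(b, 0, 0)), p(p(m(m(0, b, p(0)), b, p(p(b))))))   [R7 at 1.1.1]
4. m(p(p(0)), p(m(b, 0, 0)), p(p(m(m(0, b, p(0)), b, p(p(b))))))  →  m(p(p(0)), p(0), p(p(m(m(0, b, p(0)), b, p(p(b))))))   [R6 at 2.1]
5. m(p(p(0)), p(0), p(p(m(m(0, b, p(0)), b, p(p(b))))))  →  m(p(p(0)), p(0), p(p(m(p(b), b, p(p(b))))))   [R4 at 3.1.1.1]
6. m(p(p(0)), p(0), p(p(m(p(b), b, p(p(b))))))  →  m(p(p(0)), p(0), p(p(b)))   [R7 at 3.1.1]
7. m(p(p(0)), p(0), p(p(b)))  →  p(0)   [R7 at ε]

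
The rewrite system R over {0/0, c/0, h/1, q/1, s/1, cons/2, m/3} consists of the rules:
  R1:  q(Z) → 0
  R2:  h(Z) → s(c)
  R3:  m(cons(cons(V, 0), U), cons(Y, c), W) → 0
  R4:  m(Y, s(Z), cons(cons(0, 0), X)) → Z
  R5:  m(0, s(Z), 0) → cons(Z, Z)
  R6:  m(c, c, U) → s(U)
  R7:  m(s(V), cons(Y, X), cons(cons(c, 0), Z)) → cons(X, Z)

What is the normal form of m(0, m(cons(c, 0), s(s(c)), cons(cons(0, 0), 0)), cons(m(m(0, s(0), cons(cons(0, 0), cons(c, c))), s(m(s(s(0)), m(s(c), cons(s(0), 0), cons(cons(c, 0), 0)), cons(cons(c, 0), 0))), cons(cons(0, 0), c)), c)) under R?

c

1. m(0, m(cons(c, 0), s(s(c)), cons(cons(0, 0), 0)), cons(m(m(0, s(0), cons(cons(0, 0), cons(c, c))), s(m(s(s(0)), m(s(c), cons(s(0), 0), cons(cons(c, 0), 0)), cons(cons(c, 0), 0))), cons(cons(0, 0), c)), c))  →  m(0, s(c), cons(m(m(0, s(0), cons(cons(0, 0), cons(c, c))), s(m(s(s(0)), m(s(c), cons(s(0), 0), cons(cons(c, 0), 0)), cons(cons(c, 0), 0))), cons(cons(0, 0), c)), c))   [R4 at 2]
2. m(0, s(c), cons(m(m(0, s(0), cons(cons(0, 0), cons(c, c))), s(m(s(s(0)), m(s(c), cons(s(0), 0), cons(cons(c, 0), 0)), cons(cons(c, 0), 0))), cons(cons(0, 0), c)), c))  →  m(0, s(c), cons(m(s(s(0)), m(s(c), cons(s(0), 0), cons(cons(c, 0), 0)), cons(cons(c, 0), 0)), c))   [R4 at 3.1]
3. m(0, s(c), cons(m(s(s(0)), m(s(c), cons(s(0), 0), cons(cons(c, 0), 0)), cons(cons(c, 0), 0)), c))  →  m(0, s(c), cons(m(s(s(0)), cons(0, 0), cons(cons(c, 0), 0)), c))   [R7 at 3.1.2]
4. m(0, s(c), cons(m(s(s(0)), cons(0, 0), cons(cons(c, 0), 0)), c))  →  m(0, s(c), cons(cons(0, 0), c))   [R7 at 3.1]
5. m(0, s(c), cons(cons(0, 0), c))  →  c   [R4 at ε]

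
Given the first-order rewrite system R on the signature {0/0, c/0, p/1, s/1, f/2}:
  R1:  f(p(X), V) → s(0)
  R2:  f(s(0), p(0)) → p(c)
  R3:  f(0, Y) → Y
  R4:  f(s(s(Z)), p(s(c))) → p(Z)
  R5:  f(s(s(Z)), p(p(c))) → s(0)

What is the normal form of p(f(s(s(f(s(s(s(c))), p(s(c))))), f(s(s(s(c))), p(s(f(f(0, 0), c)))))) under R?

p(p(p(s(c))))

1. p(f(s(s(f(s(s(s(c))), p(s(c))))), f(s(s(s(c))), p(s(f(f(0, 0), c))))))  →  p(f(s(s(p(s(c)))), f(s(s(s(c))), p(s(f(f(0, 0), c))))))   [R4 at 1.1.1.1]
2. p(f(s(s(p(s(c)))), f(s(s(s(c))), p(s(f(f(0, 0), c))))))  →  p(f(s(s(p(s(c)))), f(s(s(s(c))), p(s(f(0, c))))))   [R3 at 1.2.2.1.1.1]
3. p(f(s(s(p(s(c)))), f(s(s(s(c))), p(s(f(0, c))))))  →  p(f(s(s(p(s(c)))), f(s(s(s(c))), p(s(c)))))   [R3 at 1.2.2.1.1]
4. p(f(s(s(p(s(c)))), f(s(s(s(c))), p(s(c)))))  →  p(f(s(s(p(s(c)))), p(s(c))))   [R4 at 1.2]
5. p(f(s(s(p(s(c)))), p(s(c))))  →  p(p(p(s(c))))   [R4 at 1]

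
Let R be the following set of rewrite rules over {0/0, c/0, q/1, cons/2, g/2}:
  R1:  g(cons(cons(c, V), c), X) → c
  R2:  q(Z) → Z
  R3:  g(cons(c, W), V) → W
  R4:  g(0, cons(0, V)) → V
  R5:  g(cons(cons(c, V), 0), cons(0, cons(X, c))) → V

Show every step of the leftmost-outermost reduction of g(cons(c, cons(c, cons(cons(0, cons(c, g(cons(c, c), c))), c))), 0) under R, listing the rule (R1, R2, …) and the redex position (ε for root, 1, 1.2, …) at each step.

1. g(cons(c, cons(c, cons(cons(0, cons(c, g(cons(c, c), c))), c))), 0)  →  cons(c, cons(cons(0, cons(c, g(cons(c, c), c))), c))   [R3 at ε]
2. cons(c, cons(cons(0, cons(c, g(cons(c, c), c))), c))  →  cons(c, cons(cons(0, cons(c, c)), c))   [R3 at 2.1.2.2]

cons(c, cons(cons(0, cons(c, c)), c))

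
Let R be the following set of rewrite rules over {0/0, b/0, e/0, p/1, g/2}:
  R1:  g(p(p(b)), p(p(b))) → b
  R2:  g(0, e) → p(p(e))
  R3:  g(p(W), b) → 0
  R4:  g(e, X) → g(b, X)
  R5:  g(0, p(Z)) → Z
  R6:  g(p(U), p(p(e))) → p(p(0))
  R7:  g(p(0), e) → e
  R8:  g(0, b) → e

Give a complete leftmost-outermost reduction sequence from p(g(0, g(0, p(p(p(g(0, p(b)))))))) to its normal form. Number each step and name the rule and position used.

1. p(g(0, g(0, p(p(p(g(0, p(b))))))))  →  p(g(0, p(p(g(0, p(b))))))   [R5 at 1.2]
2. p(g(0, p(p(g(0, p(b))))))  →  p(p(g(0, p(b))))   [R5 at 1]
3. p(p(g(0, p(b))))  →  p(p(b))   [R5 at 1.1]

p(p(b))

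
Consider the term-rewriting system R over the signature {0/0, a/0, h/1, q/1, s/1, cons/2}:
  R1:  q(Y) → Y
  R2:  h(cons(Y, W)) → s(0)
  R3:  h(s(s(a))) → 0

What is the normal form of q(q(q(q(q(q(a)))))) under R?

a

1. q(q(q(q(q(q(a))))))  →  q(q(q(q(q(a)))))   [R1 at ε]
2. q(q(q(q(q(a)))))  →  q(q(q(q(a))))   [R1 at ε]
3. q(q(q(q(a))))  →  q(q(q(a)))   [R1 at ε]
4. q(q(q(a)))  →  q(q(a))   [R1 at ε]
5. q(q(a))  →  q(a)   [R1 at ε]
6. q(a)  →  a   [R1 at ε]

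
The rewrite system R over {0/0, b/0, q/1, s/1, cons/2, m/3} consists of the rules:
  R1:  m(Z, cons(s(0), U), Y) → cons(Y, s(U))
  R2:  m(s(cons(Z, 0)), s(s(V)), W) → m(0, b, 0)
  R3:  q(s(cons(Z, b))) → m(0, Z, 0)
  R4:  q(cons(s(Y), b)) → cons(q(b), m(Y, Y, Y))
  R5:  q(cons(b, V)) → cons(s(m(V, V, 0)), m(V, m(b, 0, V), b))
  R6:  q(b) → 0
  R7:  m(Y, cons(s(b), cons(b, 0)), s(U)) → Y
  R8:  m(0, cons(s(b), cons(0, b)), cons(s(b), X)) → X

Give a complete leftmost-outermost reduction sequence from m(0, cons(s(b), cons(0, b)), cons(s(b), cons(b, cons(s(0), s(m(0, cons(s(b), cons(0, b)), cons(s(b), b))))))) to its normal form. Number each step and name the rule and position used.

cons(b, cons(s(0), s(b)))

1. m(0, cons(s(b), cons(0, b)), cons(s(b), cons(b, cons(s(0), s(m(0, cons(s(b), cons(0, b)), cons(s(b), b)))))))  →  cons(b, cons(s(0), s(m(0, cons(s(b), cons(0, b)), cons(s(b), b)))))   [R8 at ε]
2. cons(b, cons(s(0), s(m(0, cons(s(b), cons(0, b)), cons(s(b), b)))))  →  cons(b, cons(s(0), s(b)))   [R8 at 2.2.1]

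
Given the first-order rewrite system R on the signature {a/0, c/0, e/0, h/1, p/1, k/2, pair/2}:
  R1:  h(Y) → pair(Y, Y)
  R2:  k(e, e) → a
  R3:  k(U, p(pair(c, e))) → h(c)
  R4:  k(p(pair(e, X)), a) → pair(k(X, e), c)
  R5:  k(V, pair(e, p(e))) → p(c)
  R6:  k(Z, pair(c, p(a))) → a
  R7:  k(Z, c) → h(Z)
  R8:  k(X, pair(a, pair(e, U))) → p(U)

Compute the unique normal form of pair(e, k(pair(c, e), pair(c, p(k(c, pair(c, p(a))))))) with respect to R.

pair(e, a)

1. pair(e, k(pair(c, e), pair(c, p(k(c, pair(c, p(a)))))))  →  pair(e, k(pair(c, e), pair(c, p(a))))   [R6 at 2.2.2.1]
2. pair(e, k(pair(c, e), pair(c, p(a))))  →  pair(e, a)   [R6 at 2]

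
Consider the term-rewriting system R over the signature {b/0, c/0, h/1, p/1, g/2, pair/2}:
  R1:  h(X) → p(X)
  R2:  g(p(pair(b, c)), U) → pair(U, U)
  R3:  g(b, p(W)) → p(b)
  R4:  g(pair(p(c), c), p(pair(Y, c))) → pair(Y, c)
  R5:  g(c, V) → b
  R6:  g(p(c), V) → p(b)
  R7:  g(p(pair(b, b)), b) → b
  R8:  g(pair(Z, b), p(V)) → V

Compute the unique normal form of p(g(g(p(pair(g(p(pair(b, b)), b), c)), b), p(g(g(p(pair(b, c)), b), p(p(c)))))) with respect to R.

1. p(g(g(p(pair(g(p(pair(b, b)), b), c)), b), p(g(g(p(pair(b, c)), b), p(p(c))))))  →  p(g(g(p(pair(b, c)), b), p(g(g(p(pair(b, c)), b), p(p(c))))))   [R7 at 1.1.1.1.1]
2. p(g(g(p(pair(b, c)), b), p(g(g(p(pair(b, c)), b), p(p(c))))))  →  p(g(pair(b, b), p(g(g(p(pair(b, c)), b), p(p(c))))))   [R2 at 1.1]
3. p(g(pair(b, b), p(g(g(p(pair(b, c)), b), p(p(c))))))  →  p(g(g(p(pair(b, c)), b), p(p(c))))   [R8 at 1]
4. p(g(g(p(pair(b, c)), b), p(p(c))))  →  p(g(pair(b, b), p(p(c))))   [R2 at 1.1]
5. p(g(pair(b, b), p(p(c))))  →  p(p(c))   [R8 at 1]

p(p(c))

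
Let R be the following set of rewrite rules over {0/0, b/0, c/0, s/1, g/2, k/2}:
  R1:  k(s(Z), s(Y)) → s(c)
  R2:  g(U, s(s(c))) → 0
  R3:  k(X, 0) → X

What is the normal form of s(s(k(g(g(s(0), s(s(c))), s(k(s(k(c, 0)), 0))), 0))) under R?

s(s(0))

1. s(s(k(g(g(s(0), s(s(c))), s(k(s(k(c, 0)), 0))), 0)))  →  s(s(g(g(s(0), s(s(c))), s(k(s(k(c, 0)), 0)))))   [R3 at 1.1]
2. s(s(g(g(s(0), s(s(c))), s(k(s(k(c, 0)), 0)))))  →  s(s(g(0, s(k(s(k(c, 0)), 0)))))   [R2 at 1.1.1]
3. s(s(g(0, s(k(s(k(c, 0)), 0)))))  →  s(s(g(0, s(s(k(c, 0))))))   [R3 at 1.1.2.1]
4. s(s(g(0, s(s(k(c, 0))))))  →  s(s(g(0, s(s(c)))))   [R3 at 1.1.2.1.1]
5. s(s(g(0, s(s(c)))))  →  s(s(0))   [R2 at 1.1]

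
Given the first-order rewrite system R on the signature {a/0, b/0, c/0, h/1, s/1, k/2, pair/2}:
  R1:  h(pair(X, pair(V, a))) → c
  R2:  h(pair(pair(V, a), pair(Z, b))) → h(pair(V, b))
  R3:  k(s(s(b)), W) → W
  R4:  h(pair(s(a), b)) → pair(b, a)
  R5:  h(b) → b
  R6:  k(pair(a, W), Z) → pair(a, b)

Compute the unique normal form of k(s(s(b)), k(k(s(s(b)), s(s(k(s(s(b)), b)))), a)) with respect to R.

a

1. k(s(s(b)), k(k(s(s(b)), s(s(k(s(s(b)), b)))), a))  →  k(k(s(s(b)), s(s(k(s(s(b)), b)))), a)   [R3 at ε]
2. k(k(s(s(b)), s(s(k(s(s(b)), b)))), a)  →  k(s(s(k(s(s(b)), b))), a)   [R3 at 1]
3. k(s(s(k(s(s(b)), b))), a)  →  k(s(s(b)), a)   [R3 at 1.1.1]
4. k(s(s(b)), a)  →  a   [R3 at ε]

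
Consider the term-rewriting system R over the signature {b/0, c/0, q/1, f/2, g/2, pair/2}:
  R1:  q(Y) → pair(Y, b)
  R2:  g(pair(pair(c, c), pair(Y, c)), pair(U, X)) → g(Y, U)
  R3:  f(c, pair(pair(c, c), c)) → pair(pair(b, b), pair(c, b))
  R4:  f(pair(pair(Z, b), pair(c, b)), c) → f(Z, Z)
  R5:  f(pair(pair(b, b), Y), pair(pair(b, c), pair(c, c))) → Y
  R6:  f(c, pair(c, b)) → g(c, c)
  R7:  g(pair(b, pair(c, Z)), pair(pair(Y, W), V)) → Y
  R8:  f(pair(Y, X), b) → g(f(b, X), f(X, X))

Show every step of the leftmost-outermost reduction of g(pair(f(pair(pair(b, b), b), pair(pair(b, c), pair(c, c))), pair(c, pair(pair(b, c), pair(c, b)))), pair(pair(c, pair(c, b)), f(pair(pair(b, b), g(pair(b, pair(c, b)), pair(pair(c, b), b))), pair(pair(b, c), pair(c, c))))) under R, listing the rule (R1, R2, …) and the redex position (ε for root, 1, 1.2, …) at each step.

1. g(pair(f(pair(pair(b, b), b), pair(pair(b, c), pair(c, c))), pair(c, pair(pair(b, c), pair(c, b)))), pair(pair(c, pair(c, b)), f(pair(pair(b, b), g(pair(b, pair(c, b)), pair(pair(c, b), b))), pair(pair(b, c), pair(c, c)))))  →  g(pair(b, pair(c, pair(pair(b, c), pair(c, b)))), pair(pair(c, pair(c, b)), f(pair(pair(b, b), g(pair(b, pair(c, b)), pair(pair(c, b), b))), pair(pair(b, c), pair(c, c)))))   [R5 at 1.1]
2. g(pair(b, pair(c, pair(pair(b, c), pair(c, b)))), pair(pair(c, pair(c, b)), f(pair(pair(b, b), g(pair(b, pair(c, b)), pair(pair(c, b), b))), pair(pair(b, c), pair(c, c)))))  →  c   [R7 at ε]

c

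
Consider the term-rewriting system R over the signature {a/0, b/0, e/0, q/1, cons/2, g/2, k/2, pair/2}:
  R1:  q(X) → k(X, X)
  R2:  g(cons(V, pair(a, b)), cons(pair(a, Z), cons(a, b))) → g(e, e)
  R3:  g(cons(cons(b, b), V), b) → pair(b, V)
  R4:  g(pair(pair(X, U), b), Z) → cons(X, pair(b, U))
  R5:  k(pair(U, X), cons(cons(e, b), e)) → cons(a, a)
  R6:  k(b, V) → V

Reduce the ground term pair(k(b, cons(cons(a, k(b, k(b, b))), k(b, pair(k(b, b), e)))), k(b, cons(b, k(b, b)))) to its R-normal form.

pair(cons(cons(a, b), pair(b, e)), cons(b, b))

1. pair(k(b, cons(cons(a, k(b, k(b, b))), k(b, pair(k(b, b), e)))), k(b, cons(b, k(b, b))))  →  pair(cons(cons(a, k(b, k(b, b))), k(b, pair(k(b, b), e))), k(b, cons(b, k(b, b))))   [R6 at 1]
2. pair(cons(cons(a, k(b, k(b, b))), k(b, pair(k(b, b), e))), k(b, cons(b, k(b, b))))  →  pair(cons(cons(a, k(b, b)), k(b, pair(k(b, b), e))), k(b, cons(b, k(b, b))))   [R6 at 1.1.2]
3. pair(cons(cons(a, k(b, b)), k(b, pair(k(b, b), e))), k(b, cons(b, k(b, b))))  →  pair(cons(cons(a, b), k(b, pair(k(b, b), e))), k(b, cons(b, k(b, b))))   [R6 at 1.1.2]
4. pair(cons(cons(a, b), k(b, pair(k(b, b), e))), k(b, cons(b, k(b, b))))  →  pair(cons(cons(a, b), pair(k(b, b), e)), k(b, cons(b, k(b, b))))   [R6 at 1.2]
5. pair(cons(cons(a, b), pair(k(b, b), e)), k(b, cons(b, k(b, b))))  →  pair(cons(cons(a, b), pair(b, e)), k(b, cons(b, k(b, b))))   [R6 at 1.2.1]
6. pair(cons(cons(a, b), pair(b, e)), k(b, cons(b, k(b, b))))  →  pair(cons(cons(a, b), pair(b, e)), cons(b, k(b, b)))   [R6 at 2]
7. pair(cons(cons(a, b), pair(b, e)), cons(b, k(b, b)))  →  pair(cons(cons(a, b), pair(b, e)), cons(b, b))   [R6 at 2.2]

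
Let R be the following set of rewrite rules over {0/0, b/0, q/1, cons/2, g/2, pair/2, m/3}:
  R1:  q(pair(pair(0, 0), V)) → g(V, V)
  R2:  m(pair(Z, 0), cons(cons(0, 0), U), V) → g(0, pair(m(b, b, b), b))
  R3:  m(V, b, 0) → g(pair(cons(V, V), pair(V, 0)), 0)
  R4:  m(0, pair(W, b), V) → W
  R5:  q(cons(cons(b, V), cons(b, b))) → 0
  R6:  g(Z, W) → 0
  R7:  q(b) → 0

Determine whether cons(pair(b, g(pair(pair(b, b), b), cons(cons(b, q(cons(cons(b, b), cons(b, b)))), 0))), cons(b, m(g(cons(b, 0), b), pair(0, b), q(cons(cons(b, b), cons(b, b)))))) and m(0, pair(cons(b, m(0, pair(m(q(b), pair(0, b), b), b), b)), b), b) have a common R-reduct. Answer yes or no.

Reduce t₁ = cons(pair(b, g(pair(pair(b, b), b), cons(cons(b, q(cons(cons(b, b), cons(b, b)))), 0))), cons(b, m(g(cons(b, 0), b), pair(0, b), q(cons(cons(b, b), cons(b, b)))))):
1. cons(pair(b, g(pair(pair(b, b), b), cons(cons(b, q(cons(cons(b, b), cons(b, b)))), 0))), cons(b, m(g(cons(b, 0), b), pair(0, b), q(cons(cons(b, b), cons(b, b))))))  →  cons(pair(b, 0), cons(b, m(g(cons(b, 0), b), pair(0, b), q(cons(cons(b, b), cons(b, b))))))   [R6 at 1.2]
2. cons(pair(b, 0), cons(b, m(g(cons(b, 0), b), pair(0, b), q(cons(cons(b, b), cons(b, b))))))  →  cons(pair(b, 0), cons(b, m(0, pair(0, b), q(cons(cons(b, b), cons(b, b))))))   [R6 at 2.2.1]
3. cons(pair(b, 0), cons(b, m(0, pair(0, b), q(cons(cons(b, b), cons(b, b))))))  →  cons(pair(b, 0), cons(b, 0))   [R4 at 2.2]

Reduce t₂ = m(0, pair(cons(b, m(0, pair(m(q(b), pair(0, b), b), b), b)), b), b):
1. m(0, pair(cons(b, m(0, pair(m(q(b), pair(0, b), b), b), b)), b), b)  →  cons(b, m(0, pair(m(q(b), pair(0, b), b), b), b))   [R4 at ε]
2. cons(b, m(0, pair(m(q(b), pair(0, b), b), b), b))  →  cons(b, m(q(b), pair(0, b), b))   [R4 at 2]
3. cons(b, m(q(b), pair(0, b), b))  →  cons(b, m(0, pair(0, b), b))   [R7 at 2.1]
4. cons(b, m(0, pair(0, b), b))  →  cons(b, 0)   [R4 at 2]

no — NF(t₁) = cons(pair(b, 0), cons(b, 0)), NF(t₂) = cons(b, 0)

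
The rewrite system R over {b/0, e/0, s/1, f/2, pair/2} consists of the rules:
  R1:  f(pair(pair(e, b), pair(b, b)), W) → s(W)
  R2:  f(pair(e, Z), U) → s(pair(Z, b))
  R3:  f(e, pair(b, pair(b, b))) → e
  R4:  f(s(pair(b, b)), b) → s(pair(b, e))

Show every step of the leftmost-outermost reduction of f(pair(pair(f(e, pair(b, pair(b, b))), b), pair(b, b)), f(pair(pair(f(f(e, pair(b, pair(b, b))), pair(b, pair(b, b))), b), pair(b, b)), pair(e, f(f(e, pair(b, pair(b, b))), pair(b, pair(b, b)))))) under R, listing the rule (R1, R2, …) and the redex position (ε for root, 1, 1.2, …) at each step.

1. f(pair(pair(f(e, pair(b, pair(b, b))), b), pair(b, b)), f(pair(pair(f(f(e, pair(b, pair(b, b))), pair(b, pair(b, b))), b), pair(b, b)), pair(e, f(f(e, pair(b, pair(b, b))), pair(b, pair(b, b))))))  →  f(pair(pair(e, b), pair(b, b)), f(pair(pair(f(f(e, pair(b, pair(b, b))), pair(b, pair(b, b))), b), pair(b, b)), pair(e, f(f(e, pair(b, pair(b, b))), pair(b, pair(b, b))))))   [R3 at 1.1.1]
2. f(pair(pair(e, b), pair(b, b)), f(pair(pair(f(f(e, pair(b, pair(b, b))), pair(b, pair(b, b))), b), pair(b, b)), pair(e, f(f(e, pair(b, pair(b, b))), pair(b, pair(b, b))))))  →  s(f(pair(pair(f(f(e, pair(b, pair(b, b))), pair(b, pair(b, b))), b), pair(b, b)), pair(e, f(f(e, pair(b, pair(b, b))), pair(b, pair(b, b))))))   [R1 at ε]
3. s(f(pair(pair(f(f(e, pair(b, pair(b, b))), pair(b, pair(b, b))), b), pair(b, b)), pair(e, f(f(e, pair(b, pair(b, b))), pair(b, pair(b, b))))))  →  s(f(pair(pair(f(e, pair(b, pair(b, b))), b), pair(b, b)), pair(e, f(f(e, pair(b, pair(b, b))), pair(b, pair(b, b))))))   [R3 at 1.1.1.1.1]
4. s(f(pair(pair(f(e, pair(b, pair(b, b))), b), pair(b, b)), pair(e, f(f(e, pair(b, pair(b, b))), pair(b, pair(b, b))))))  →  s(f(pair(pair(e, b), pair(b, b)), pair(e, f(f(e, pair(b, pair(b, b))), pair(b, pair(b, b))))))   [R3 at 1.1.1.1]
5. s(f(pair(pair(e, b), pair(b, b)), pair(e, f(f(e, pair(b, pair(b, b))), pair(b, pair(b, b))))))  →  s(s(pair(e, f(f(e, pair(b, pair(b, b))), pair(b, pair(b, b))))))   [R1 at 1]
6. s(s(pair(e, f(f(e, pair(b, pair(b, b))), pair(b, pair(b, b))))))  →  s(s(pair(e, f(e, pair(b, pair(b, b))))))   [R3 at 1.1.2.1]
7. s(s(pair(e, f(e, pair(b, pair(b, b))))))  →  s(s(pair(e, e)))   [R3 at 1.1.2]

s(s(pair(e, e)))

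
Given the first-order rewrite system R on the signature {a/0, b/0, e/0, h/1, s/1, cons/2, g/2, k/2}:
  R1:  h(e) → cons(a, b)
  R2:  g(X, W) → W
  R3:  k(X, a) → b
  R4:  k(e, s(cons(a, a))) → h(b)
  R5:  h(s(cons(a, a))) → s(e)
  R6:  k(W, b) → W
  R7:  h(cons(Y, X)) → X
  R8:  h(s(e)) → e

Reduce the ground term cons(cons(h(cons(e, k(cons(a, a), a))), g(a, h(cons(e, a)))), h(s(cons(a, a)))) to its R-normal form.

cons(cons(b, a), s(e))

1. cons(cons(h(cons(e, k(cons(a, a), a))), g(a, h(cons(e, a)))), h(s(cons(a, a))))  →  cons(cons(k(cons(a, a), a), g(a, h(cons(e, a)))), h(s(cons(a, a))))   [R7 at 1.1]
2. cons(cons(k(cons(a, a), a), g(a, h(cons(e, a)))), h(s(cons(a, a))))  →  cons(cons(b, g(a, h(cons(e, a)))), h(s(cons(a, a))))   [R3 at 1.1]
3. cons(cons(b, g(a, h(cons(e, a)))), h(s(cons(a, a))))  →  cons(cons(b, h(cons(e, a))), h(s(cons(a, a))))   [R2 at 1.2]
4. cons(cons(b, h(cons(e, a))), h(s(cons(a, a))))  →  cons(cons(b, a), h(s(cons(a, a))))   [R7 at 1.2]
5. cons(cons(b, a), h(s(cons(a, a))))  →  cons(cons(b, a), s(e))   [R5 at 2]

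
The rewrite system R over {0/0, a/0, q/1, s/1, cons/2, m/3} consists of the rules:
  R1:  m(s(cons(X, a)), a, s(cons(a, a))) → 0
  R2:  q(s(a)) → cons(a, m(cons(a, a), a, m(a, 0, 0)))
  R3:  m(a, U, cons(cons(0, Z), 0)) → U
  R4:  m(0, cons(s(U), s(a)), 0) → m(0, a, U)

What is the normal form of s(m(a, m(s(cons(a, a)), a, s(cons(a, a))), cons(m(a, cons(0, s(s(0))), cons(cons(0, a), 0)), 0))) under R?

1. s(m(a, m(s(cons(a, a)), a, s(cons(a, a))), cons(m(a, cons(0, s(s(0))), cons(cons(0, a), 0)), 0)))  →  s(m(a, 0, cons(m(a, cons(0, s(s(0))), cons(cons(0, a), 0)), 0)))   [R1 at 1.2]
2. s(m(a, 0, cons(m(a, cons(0, s(s(0))), cons(cons(0, a), 0)), 0)))  →  s(m(a, 0, cons(cons(0, s(s(0))), 0)))   [R3 at 1.3.1]
3. s(m(a, 0, cons(cons(0, s(s(0))), 0)))  →  s(0)   [R3 at 1]

s(0)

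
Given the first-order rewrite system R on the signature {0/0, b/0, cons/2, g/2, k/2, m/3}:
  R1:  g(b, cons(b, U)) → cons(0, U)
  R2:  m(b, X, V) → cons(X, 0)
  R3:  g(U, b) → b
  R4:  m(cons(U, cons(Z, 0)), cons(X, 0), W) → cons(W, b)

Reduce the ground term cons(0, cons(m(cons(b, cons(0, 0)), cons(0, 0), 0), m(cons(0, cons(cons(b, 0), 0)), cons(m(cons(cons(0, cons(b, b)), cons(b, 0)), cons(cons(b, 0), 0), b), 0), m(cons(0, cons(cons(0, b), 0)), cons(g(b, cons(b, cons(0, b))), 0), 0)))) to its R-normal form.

1. cons(0, cons(m(cons(b, cons(0, 0)), cons(0, 0), 0), m(cons(0, cons(cons(b, 0), 0)), cons(m(cons(cons(0, cons(b, b)), cons(b, 0)), cons(cons(b, 0), 0), b), 0), m(cons(0, cons(cons(0, b), 0)), cons(g(b, cons(b, cons(0, b))), 0), 0))))  →  cons(0, cons(cons(0, b), m(cons(0, cons(cons(b, 0), 0)), cons(m(cons(cons(0, cons(b, b)), cons(b, 0)), cons(cons(b, 0), 0), b), 0), m(cons(0, cons(cons(0, b), 0)), cons(g(b, cons(b, cons(0, b))), 0), 0))))   [R4 at 2.1]
2. cons(0, cons(cons(0, b), m(cons(0, cons(cons(b, 0), 0)), cons(m(cons(cons(0, cons(b, b)), cons(b, 0)), cons(cons(b, 0), 0), b), 0), m(cons(0, cons(cons(0, b), 0)), cons(g(b, cons(b, cons(0, b))), 0), 0))))  →  cons(0, cons(cons(0, b), cons(m(cons(0, cons(cons(0, b), 0)), cons(g(b, cons(b, cons(0, b))), 0), 0), b)))   [R4 at 2.2]
3. cons(0, cons(cons(0, b), cons(m(cons(0, cons(cons(0, b), 0)), cons(g(b, cons(b, cons(0, b))), 0), 0), b)))  →  cons(0, cons(cons(0, b), cons(cons(0, b), b)))   [R4 at 2.2.1]

cons(0, cons(cons(0, b), cons(cons(0, b), b)))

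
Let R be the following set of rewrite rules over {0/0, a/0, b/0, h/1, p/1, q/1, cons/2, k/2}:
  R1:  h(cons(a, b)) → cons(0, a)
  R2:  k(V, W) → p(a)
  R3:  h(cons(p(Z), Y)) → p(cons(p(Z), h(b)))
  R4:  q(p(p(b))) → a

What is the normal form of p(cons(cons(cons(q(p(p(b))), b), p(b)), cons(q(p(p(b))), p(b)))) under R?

p(cons(cons(cons(a, b), p(b)), cons(a, p(b))))

1. p(cons(cons(cons(q(p(p(b))), b), p(b)), cons(q(p(p(b))), p(b))))  →  p(cons(cons(cons(a, b), p(b)), cons(q(p(p(b))), p(b))))   [R4 at 1.1.1.1]
2. p(cons(cons(cons(a, b), p(b)), cons(q(p(p(b))), p(b))))  →  p(cons(cons(cons(a, b), p(b)), cons(a, p(b))))   [R4 at 1.2.1]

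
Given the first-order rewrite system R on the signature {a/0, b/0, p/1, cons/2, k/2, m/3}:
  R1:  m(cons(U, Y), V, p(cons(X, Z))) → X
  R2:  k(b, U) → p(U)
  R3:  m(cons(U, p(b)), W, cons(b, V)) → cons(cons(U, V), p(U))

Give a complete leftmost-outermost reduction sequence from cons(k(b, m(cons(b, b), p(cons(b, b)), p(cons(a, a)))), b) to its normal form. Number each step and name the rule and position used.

1. cons(k(b, m(cons(b, b), p(cons(b, b)), p(cons(a, a)))), b)  →  cons(p(m(cons(b, b), p(cons(b, b)), p(cons(a, a)))), b)   [R2 at 1]
2. cons(p(m(cons(b, b), p(cons(b, b)), p(cons(a, a)))), b)  →  cons(p(a), b)   [R1 at 1.1]

cons(p(a), b)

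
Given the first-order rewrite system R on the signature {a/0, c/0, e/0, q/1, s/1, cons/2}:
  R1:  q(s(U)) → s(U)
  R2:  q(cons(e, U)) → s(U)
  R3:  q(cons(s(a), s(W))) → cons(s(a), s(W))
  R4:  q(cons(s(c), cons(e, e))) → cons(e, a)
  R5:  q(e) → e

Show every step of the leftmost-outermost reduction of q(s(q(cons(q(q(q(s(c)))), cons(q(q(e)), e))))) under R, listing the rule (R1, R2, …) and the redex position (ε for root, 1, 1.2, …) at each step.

1. q(s(q(cons(q(q(q(s(c)))), cons(q(q(e)), e)))))  →  s(q(cons(q(q(q(s(c)))), cons(q(q(e)), e))))   [R1 at ε]
2. s(q(cons(q(q(q(s(c)))), cons(q(q(e)), e))))  →  s(q(cons(q(q(s(c))), cons(q(q(e)), e))))   [R1 at 1.1.1.1.1]
3. s(q(cons(q(q(s(c))), cons(q(q(e)), e))))  →  s(q(cons(q(s(c)), cons(q(q(e)), e))))   [R1 at 1.1.1.1]
4. s(q(cons(q(s(c)), cons(q(q(e)), e))))  →  s(q(cons(s(c), cons(q(q(e)), e))))   [R1 at 1.1.1]
5. s(q(cons(s(c), cons(q(q(e)), e))))  →  s(q(cons(s(c), cons(q(e), e))))   [R5 at 1.1.2.1.1]
6. s(q(cons(s(c), cons(q(e), e))))  →  s(q(cons(s(c), cons(e, e))))   [R5 at 1.1.2.1]
7. s(q(cons(s(c), cons(e, e))))  →  s(cons(e, a))   [R4 at 1]

s(cons(e, a))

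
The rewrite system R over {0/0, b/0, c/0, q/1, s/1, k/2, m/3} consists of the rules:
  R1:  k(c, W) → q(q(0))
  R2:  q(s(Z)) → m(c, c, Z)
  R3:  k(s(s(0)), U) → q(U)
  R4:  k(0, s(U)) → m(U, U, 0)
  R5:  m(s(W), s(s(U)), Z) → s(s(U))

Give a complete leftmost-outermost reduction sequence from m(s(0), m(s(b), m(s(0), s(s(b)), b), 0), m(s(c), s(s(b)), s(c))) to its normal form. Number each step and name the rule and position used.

1. m(s(0), m(s(b), m(s(0), s(s(b)), b), 0), m(s(c), s(s(b)), s(c)))  →  m(s(0), m(s(b), s(s(b)), 0), m(s(c), s(s(b)), s(c)))   [R5 at 2.2]
2. m(s(0), m(s(b), s(s(b)), 0), m(s(c), s(s(b)), s(c)))  →  m(s(0), s(s(b)), m(s(c), s(s(b)), s(c)))   [R5 at 2]
3. m(s(0), s(s(b)), m(s(c), s(s(b)), s(c)))  →  s(s(b))   [R5 at ε]

s(s(b))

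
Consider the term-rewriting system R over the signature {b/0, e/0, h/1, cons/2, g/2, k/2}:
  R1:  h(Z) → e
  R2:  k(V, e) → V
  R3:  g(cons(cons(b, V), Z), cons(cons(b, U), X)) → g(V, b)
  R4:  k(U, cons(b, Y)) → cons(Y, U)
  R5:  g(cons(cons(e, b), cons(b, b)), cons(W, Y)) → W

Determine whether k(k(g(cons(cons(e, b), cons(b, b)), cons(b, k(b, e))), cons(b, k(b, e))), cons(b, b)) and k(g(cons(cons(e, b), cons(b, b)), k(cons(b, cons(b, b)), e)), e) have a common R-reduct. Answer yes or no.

no — NF(t₁) = cons(b, cons(b, b)), NF(t₂) = b

Reduce t₁ = k(k(g(cons(cons(e, b), cons(b, b)), cons(b, k(b, e))), cons(b, k(b, e))), cons(b, b)):
1. k(k(g(cons(cons(e, b), cons(b, b)), cons(b, k(b, e))), cons(b, k(b, e))), cons(b, b))  →  cons(b, k(g(cons(cons(e, b), cons(b, b)), cons(b, k(b, e))), cons(b, k(b, e))))   [R4 at ε]
2. cons(b, k(g(cons(cons(e, b), cons(b, b)), cons(b, k(b, e))), cons(b, k(b, e))))  →  cons(b, cons(k(b, e), g(cons(cons(e, b), cons(b, b)), cons(b, k(b, e)))))   [R4 at 2]
3. cons(b, cons(k(b, e), g(cons(cons(e, b), cons(b, b)), cons(b, k(b, e)))))  →  cons(b, cons(b, g(cons(cons(e, b), cons(b, b)), cons(b, k(b, e)))))   [R2 at 2.1]
4. cons(b, cons(b, g(cons(cons(e, b), cons(b, b)), cons(b, k(b, e)))))  →  cons(b, cons(b, b))   [R5 at 2.2]

Reduce t₂ = k(g(cons(cons(e, b), cons(b, b)), k(cons(b, cons(b, b)), e)), e):
1. k(g(cons(cons(e, b), cons(b, b)), k(cons(b, cons(b, b)), e)), e)  →  g(cons(cons(e, b), cons(b, b)), k(cons(b, cons(b, b)), e))   [R2 at ε]
2. g(cons(cons(e, b), cons(b, b)), k(cons(b, cons(b, b)), e))  →  g(cons(cons(e, b), cons(b, b)), cons(b, cons(b, b)))   [R2 at 2]
3. g(cons(cons(e, b), cons(b, b)), cons(b, cons(b, b)))  →  b   [R5 at ε]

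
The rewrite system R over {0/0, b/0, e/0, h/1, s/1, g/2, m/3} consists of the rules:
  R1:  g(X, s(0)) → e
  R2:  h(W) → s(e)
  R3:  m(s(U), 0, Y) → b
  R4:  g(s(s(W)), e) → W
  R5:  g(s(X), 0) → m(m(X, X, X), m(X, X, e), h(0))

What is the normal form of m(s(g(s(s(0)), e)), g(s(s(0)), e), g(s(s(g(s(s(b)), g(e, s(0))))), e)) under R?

1. m(s(g(s(s(0)), e)), g(s(s(0)), e), g(s(s(g(s(s(b)), g(e, s(0))))), e))  →  m(s(0), g(s(s(0)), e), g(s(s(g(s(s(b)), g(e, s(0))))), e))   [R4 at 1.1]
2. m(s(0), g(s(s(0)), e), g(s(s(g(s(s(b)), g(e, s(0))))), e))  →  m(s(0), 0, g(s(s(g(s(s(b)), g(e, s(0))))), e))   [R4 at 2]
3. m(s(0), 0, g(s(s(g(s(s(b)), g(e, s(0))))), e))  →  b   [R3 at ε]

b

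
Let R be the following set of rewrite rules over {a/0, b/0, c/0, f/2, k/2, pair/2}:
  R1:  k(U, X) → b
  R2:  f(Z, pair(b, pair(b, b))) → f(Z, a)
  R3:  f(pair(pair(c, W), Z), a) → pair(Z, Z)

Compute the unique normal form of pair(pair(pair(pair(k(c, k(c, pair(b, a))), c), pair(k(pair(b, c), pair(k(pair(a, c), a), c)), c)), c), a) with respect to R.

pair(pair(pair(pair(b, c), pair(b, c)), c), a)

1. pair(pair(pair(pair(k(c, k(c, pair(b, a))), c), pair(k(pair(b, c), pair(k(pair(a, c), a), c)), c)), c), a)  →  pair(pair(pair(pair(b, c), pair(k(pair(b, c), pair(k(pair(a, c), a), c)), c)), c), a)   [R1 at 1.1.1.1]
2. pair(pair(pair(pair(b, c), pair(k(pair(b, c), pair(k(pair(a, c), a), c)), c)), c), a)  →  pair(pair(pair(pair(b, c), pair(b, c)), c), a)   [R1 at 1.1.2.1]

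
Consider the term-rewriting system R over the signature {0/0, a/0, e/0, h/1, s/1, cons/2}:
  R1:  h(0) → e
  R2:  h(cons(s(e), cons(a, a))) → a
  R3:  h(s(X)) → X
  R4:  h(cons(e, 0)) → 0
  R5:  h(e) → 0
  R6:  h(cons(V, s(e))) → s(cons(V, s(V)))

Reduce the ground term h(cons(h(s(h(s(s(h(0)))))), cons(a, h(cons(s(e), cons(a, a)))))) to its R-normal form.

1. h(cons(h(s(h(s(s(h(0)))))), cons(a, h(cons(s(e), cons(a, a))))))  →  h(cons(h(s(s(h(0)))), cons(a, h(cons(s(e), cons(a, a))))))   [R3 at 1.1]
2. h(cons(h(s(s(h(0)))), cons(a, h(cons(s(e), cons(a, a))))))  →  h(cons(s(h(0)), cons(a, h(cons(s(e), cons(a, a))))))   [R3 at 1.1]
3. h(cons(s(h(0)), cons(a, h(cons(s(e), cons(a, a))))))  →  h(cons(s(e), cons(a, h(cons(s(e), cons(a, a))))))   [R1 at 1.1.1]
4. h(cons(s(e), cons(a, h(cons(s(e), cons(a, a))))))  →  h(cons(s(e), cons(a, a)))   [R2 at 1.2.2]
5. h(cons(s(e), cons(a, a)))  →  a   [R2 at ε]

a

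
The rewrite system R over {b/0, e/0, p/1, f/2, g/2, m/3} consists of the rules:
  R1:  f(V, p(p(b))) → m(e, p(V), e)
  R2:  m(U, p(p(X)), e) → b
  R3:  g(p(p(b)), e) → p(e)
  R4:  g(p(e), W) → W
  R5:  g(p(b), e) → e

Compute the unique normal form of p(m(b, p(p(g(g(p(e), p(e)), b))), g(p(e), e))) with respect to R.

1. p(m(b, p(p(g(g(p(e), p(e)), b))), g(p(e), e)))  →  p(m(b, p(p(g(p(e), b))), g(p(e), e)))   [R4 at 1.2.1.1.1]
2. p(m(b, p(p(g(p(e), b))), g(p(e), e)))  →  p(m(b, p(p(b)), g(p(e), e)))   [R4 at 1.2.1.1]
3. p(m(b, p(p(b)), g(p(e), e)))  →  p(m(b, p(p(b)), e))   [R4 at 1.3]
4. p(m(b, p(p(b)), e))  →  p(b)   [R2 at 1]

p(b)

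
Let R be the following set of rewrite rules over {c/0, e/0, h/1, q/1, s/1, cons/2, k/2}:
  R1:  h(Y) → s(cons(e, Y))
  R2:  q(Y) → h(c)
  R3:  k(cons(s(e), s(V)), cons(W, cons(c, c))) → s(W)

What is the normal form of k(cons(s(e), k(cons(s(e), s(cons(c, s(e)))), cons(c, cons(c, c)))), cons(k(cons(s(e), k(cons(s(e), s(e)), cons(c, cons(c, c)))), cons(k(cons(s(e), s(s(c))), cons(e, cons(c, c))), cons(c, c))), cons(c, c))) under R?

s(s(s(e)))

1. k(cons(s(e), k(cons(s(e), s(cons(c, s(e)))), cons(c, cons(c, c)))), cons(k(cons(s(e), k(cons(s(e), s(e)), cons(c, cons(c, c)))), cons(k(cons(s(e), s(s(c))), cons(e, cons(c, c))), cons(c, c))), cons(c, c)))  →  k(cons(s(e), s(c)), cons(k(cons(s(e), k(cons(s(e), s(e)), cons(c, cons(c, c)))), cons(k(cons(s(e), s(s(c))), cons(e, cons(c, c))), cons(c, c))), cons(c, c)))   [R3 at 1.2]
2. k(cons(s(e), s(c)), cons(k(cons(s(e), k(cons(s(e), s(e)), cons(c, cons(c, c)))), cons(k(cons(s(e), s(s(c))), cons(e, cons(c, c))), cons(c, c))), cons(c, c)))  →  s(k(cons(s(e), k(cons(s(e), s(e)), cons(c, cons(c, c)))), cons(k(cons(s(e), s(s(c))), cons(e, cons(c, c))), cons(c, c))))   [R3 at ε]
3. s(k(cons(s(e), k(cons(s(e), s(e)), cons(c, cons(c, c)))), cons(k(cons(s(e), s(s(c))), cons(e, cons(c, c))), cons(c, c))))  →  s(k(cons(s(e), s(c)), cons(k(cons(s(e), s(s(c))), cons(e, cons(c, c))), cons(c, c))))   [R3 at 1.1.2]
4. s(k(cons(s(e), s(c)), cons(k(cons(s(e), s(s(c))), cons(e, cons(c, c))), cons(c, c))))  →  s(s(k(cons(s(e), s(s(c))), cons(e, cons(c, c)))))   [R3 at 1]
5. s(s(k(cons(s(e), s(s(c))), cons(e, cons(c, c)))))  →  s(s(s(e)))   [R3 at 1.1]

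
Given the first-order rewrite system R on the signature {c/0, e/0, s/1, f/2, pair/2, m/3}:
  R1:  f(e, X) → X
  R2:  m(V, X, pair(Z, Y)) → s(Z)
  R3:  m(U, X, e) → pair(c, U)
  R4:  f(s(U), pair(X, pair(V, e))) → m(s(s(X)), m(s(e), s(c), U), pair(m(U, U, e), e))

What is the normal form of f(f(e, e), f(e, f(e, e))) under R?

e

1. f(f(e, e), f(e, f(e, e)))  →  f(e, f(e, f(e, e)))   [R1 at 1]
2. f(e, f(e, f(e, e)))  →  f(e, f(e, e))   [R1 at ε]
3. f(e, f(e, e))  →  f(e, e)   [R1 at ε]
4. f(e, e)  →  e   [R1 at ε]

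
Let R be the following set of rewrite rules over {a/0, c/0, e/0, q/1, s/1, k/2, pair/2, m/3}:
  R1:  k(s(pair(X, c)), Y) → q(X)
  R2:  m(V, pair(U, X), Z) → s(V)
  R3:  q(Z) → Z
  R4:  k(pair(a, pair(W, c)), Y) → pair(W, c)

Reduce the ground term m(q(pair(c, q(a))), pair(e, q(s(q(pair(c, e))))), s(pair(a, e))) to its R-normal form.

s(pair(c, a))

1. m(q(pair(c, q(a))), pair(e, q(s(q(pair(c, e))))), s(pair(a, e)))  →  s(q(pair(c, q(a))))   [R2 at ε]
2. s(q(pair(c, q(a))))  →  s(pair(c, q(a)))   [R3 at 1]
3. s(pair(c, q(a)))  →  s(pair(c, a))   [R3 at 1.2]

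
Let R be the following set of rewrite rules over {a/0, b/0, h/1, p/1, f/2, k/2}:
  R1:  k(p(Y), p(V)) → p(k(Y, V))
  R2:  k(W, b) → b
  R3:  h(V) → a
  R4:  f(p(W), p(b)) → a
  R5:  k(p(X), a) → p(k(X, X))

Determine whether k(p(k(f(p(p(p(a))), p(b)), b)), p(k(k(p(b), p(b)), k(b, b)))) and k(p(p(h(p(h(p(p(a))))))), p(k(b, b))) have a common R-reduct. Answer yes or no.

Reduce t₁ = k(p(k(f(p(p(p(a))), p(b)), b)), p(k(k(p(b), p(b)), k(b, b)))):
1. k(p(k(f(p(p(p(a))), p(b)), b)), p(k(k(p(b), p(b)), k(b, b))))  →  p(k(k(f(p(p(p(a))), p(b)), b), k(k(p(b), p(b)), k(b, b))))   [R1 at ε]
2. p(k(k(f(p(p(p(a))), p(b)), b), k(k(p(b), p(b)), k(b, b))))  →  p(k(b, k(k(p(b), p(b)), k(b, b))))   [R2 at 1.1]
3. p(k(b, k(k(p(b), p(b)), k(b, b))))  →  p(k(b, k(p(k(b, b)), k(b, b))))   [R1 at 1.2.1]
4. p(k(b, k(p(k(b, b)), k(b, b))))  →  p(k(b, k(p(b), k(b, b))))   [R2 at 1.2.1.1]
5. p(k(b, k(p(b), k(b, b))))  →  p(k(b, k(p(b), b)))   [R2 at 1.2.2]
6. p(k(b, k(p(b), b)))  →  p(k(b, b))   [R2 at 1.2]
7. p(k(b, b))  →  p(b)   [R2 at 1]

Reduce t₂ = k(p(p(h(p(h(p(p(a))))))), p(k(b, b))):
1. k(p(p(h(p(h(p(p(a))))))), p(k(b, b)))  →  p(k(p(h(p(h(p(p(a)))))), k(b, b)))   [R1 at ε]
2. p(k(p(h(p(h(p(p(a)))))), k(b, b)))  →  p(k(p(a), k(b, b)))   [R3 at 1.1.1]
3. p(k(p(a), k(b, b)))  →  p(k(p(a), b))   [R2 at 1.2]
4. p(k(p(a), b))  →  p(b)   [R2 at 1]

yes — NF(t₁) = p(b), NF(t₂) = p(b)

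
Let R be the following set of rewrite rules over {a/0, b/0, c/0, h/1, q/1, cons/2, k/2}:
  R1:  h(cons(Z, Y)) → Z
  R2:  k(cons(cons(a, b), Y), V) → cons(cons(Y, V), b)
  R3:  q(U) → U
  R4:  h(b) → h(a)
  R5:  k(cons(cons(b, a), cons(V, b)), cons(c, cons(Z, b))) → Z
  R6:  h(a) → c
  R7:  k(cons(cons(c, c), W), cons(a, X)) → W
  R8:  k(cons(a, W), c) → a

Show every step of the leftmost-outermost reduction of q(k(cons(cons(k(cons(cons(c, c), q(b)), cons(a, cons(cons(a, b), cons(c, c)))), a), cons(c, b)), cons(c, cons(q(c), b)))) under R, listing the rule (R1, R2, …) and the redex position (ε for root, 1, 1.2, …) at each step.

c

1. q(k(cons(cons(k(cons(cons(c, c), q(b)), cons(a, cons(cons(a, b), cons(c, c)))), a), cons(c, b)), cons(c, cons(q(c), b))))  →  k(cons(cons(k(cons(cons(c, c), q(b)), cons(a, cons(cons(a, b), cons(c, c)))), a), cons(c, b)), cons(c, cons(q(c), b)))   [R3 at ε]
2. k(cons(cons(k(cons(cons(c, c), q(b)), cons(a, cons(cons(a, b), cons(c, c)))), a), cons(c, b)), cons(c, cons(q(c), b)))  →  k(cons(cons(q(b), a), cons(c, b)), cons(c, cons(q(c), b)))   [R7 at 1.1.1]
3. k(cons(cons(q(b), a), cons(c, b)), cons(c, cons(q(c), b)))  →  k(cons(cons(b, a), cons(c, b)), cons(c, cons(q(c), b)))   [R3 at 1.1.1]
4. k(cons(cons(b, a), cons(c, b)), cons(c, cons(q(c), b)))  →  q(c)   [R5 at ε]
5. q(c)  →  c   [R3 at ε]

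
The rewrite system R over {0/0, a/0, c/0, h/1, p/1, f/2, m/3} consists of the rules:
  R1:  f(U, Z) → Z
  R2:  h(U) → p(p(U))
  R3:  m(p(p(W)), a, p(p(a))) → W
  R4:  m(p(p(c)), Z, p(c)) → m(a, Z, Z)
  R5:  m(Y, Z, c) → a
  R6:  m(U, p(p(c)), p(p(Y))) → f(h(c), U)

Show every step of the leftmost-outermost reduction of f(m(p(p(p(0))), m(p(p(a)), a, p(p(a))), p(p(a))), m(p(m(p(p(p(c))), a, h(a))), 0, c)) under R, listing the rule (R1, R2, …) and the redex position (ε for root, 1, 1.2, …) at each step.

1. f(m(p(p(p(0))), m(p(p(a)), a, p(p(a))), p(p(a))), m(p(m(p(p(p(c))), a, h(a))), 0, c))  →  m(p(m(p(p(p(c))), a, h(a))), 0, c)   [R1 at ε]
2. m(p(m(p(p(p(c))), a, h(a))), 0, c)  →  a   [R5 at ε]

a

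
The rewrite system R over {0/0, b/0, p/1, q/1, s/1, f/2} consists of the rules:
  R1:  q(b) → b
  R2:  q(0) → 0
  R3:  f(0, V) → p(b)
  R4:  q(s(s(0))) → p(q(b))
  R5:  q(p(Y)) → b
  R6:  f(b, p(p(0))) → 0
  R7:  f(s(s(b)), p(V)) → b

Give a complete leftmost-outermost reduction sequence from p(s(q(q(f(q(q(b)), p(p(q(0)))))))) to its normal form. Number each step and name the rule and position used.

p(s(0))

1. p(s(q(q(f(q(q(b)), p(p(q(0))))))))  →  p(s(q(q(f(q(b), p(p(q(0))))))))   [R1 at 1.1.1.1.1.1]
2. p(s(q(q(f(q(b), p(p(q(0))))))))  →  p(s(q(q(f(b, p(p(q(0))))))))   [R1 at 1.1.1.1.1]
3. p(s(q(q(f(b, p(p(q(0))))))))  →  p(s(q(q(f(b, p(p(0)))))))   [R2 at 1.1.1.1.2.1.1]
4. p(s(q(q(f(b, p(p(0)))))))  →  p(s(q(q(0))))   [R6 at 1.1.1.1]
5. p(s(q(q(0))))  →  p(s(q(0)))   [R2 at 1.1.1]
6. p(s(q(0)))  →  p(s(0))   [R2 at 1.1]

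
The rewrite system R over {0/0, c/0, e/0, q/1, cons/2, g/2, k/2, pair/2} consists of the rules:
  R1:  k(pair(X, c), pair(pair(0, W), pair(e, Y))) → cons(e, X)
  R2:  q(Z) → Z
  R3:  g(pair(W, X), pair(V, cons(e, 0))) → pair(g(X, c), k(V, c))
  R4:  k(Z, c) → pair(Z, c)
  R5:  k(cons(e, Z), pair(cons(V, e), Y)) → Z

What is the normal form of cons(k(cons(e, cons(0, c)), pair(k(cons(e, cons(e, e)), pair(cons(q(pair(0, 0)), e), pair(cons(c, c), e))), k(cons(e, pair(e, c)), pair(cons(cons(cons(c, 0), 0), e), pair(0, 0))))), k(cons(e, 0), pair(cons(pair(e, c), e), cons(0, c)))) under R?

cons(cons(0, c), 0)

1. cons(k(cons(e, cons(0, c)), pair(k(cons(e, cons(e, e)), pair(cons(q(pair(0, 0)), e), pair(cons(c, c), e))), k(cons(e, pair(e, c)), pair(cons(cons(cons(c, 0), 0), e), pair(0, 0))))), k(cons(e, 0), pair(cons(pair(e, c), e), cons(0, c))))  →  cons(k(cons(e, cons(0, c)), pair(cons(e, e), k(cons(e, pair(e, c)), pair(cons(cons(cons(c, 0), 0), e), pair(0, 0))))), k(cons(e, 0), pair(cons(pair(e, c), e), cons(0, c))))   [R5 at 1.2.1]
2. cons(k(cons(e, cons(0, c)), pair(cons(e, e), k(cons(e, pair(e, c)), pair(cons(cons(cons(c, 0), 0), e), pair(0, 0))))), k(cons(e, 0), pair(cons(pair(e, c), e), cons(0, c))))  →  cons(cons(0, c), k(cons(e, 0), pair(cons(pair(e, c), e), cons(0, c))))   [R5 at 1]
3. cons(cons(0, c), k(cons(e, 0), pair(cons(pair(e, c), e), cons(0, c))))  →  cons(cons(0, c), 0)   [R5 at 2]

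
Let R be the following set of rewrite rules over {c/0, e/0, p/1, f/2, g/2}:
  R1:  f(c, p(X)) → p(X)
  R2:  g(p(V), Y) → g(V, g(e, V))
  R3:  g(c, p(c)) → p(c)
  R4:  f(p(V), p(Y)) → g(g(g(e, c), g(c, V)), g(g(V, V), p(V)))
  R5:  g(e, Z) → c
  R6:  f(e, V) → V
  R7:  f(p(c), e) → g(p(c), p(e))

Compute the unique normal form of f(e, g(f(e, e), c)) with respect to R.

1. f(e, g(f(e, e), c))  →  g(f(e, e), c)   [R6 at ε]
2. g(f(e, e), c)  →  g(e, c)   [R6 at 1]
3. g(e, c)  →  c   [R5 at ε]

c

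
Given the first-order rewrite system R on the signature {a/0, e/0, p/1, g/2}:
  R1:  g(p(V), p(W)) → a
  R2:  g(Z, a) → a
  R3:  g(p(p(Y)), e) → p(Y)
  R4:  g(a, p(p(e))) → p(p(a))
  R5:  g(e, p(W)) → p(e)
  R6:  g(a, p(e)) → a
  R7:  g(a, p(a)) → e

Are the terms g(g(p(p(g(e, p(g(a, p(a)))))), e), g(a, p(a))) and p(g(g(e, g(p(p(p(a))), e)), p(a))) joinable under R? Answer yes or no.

no — NF(t₁) = p(e), NF(t₂) = p(a)

Reduce t₁ = g(g(p(p(g(e, p(g(a, p(a)))))), e), g(a, p(a))):
1. g(g(p(p(g(e, p(g(a, p(a)))))), e), g(a, p(a)))  →  g(p(g(e, p(g(a, p(a))))), g(a, p(a)))   [R3 at 1]
2. g(p(g(e, p(g(a, p(a))))), g(a, p(a)))  →  g(p(p(e)), g(a, p(a)))   [R5 at 1.1]
3. g(p(p(e)), g(a, p(a)))  →  g(p(p(e)), e)   [R7 at 2]
4. g(p(p(e)), e)  →  p(e)   [R3 at ε]

Reduce t₂ = p(g(g(e, g(p(p(p(a))), e)), p(a))):
1. p(g(g(e, g(p(p(p(a))), e)), p(a)))  →  p(g(g(e, p(p(a))), p(a)))   [R3 at 1.1.2]
2. p(g(g(e, p(p(a))), p(a)))  →  p(g(p(e), p(a)))   [R5 at 1.1]
3. p(g(p(e), p(a)))  →  p(a)   [R1 at 1]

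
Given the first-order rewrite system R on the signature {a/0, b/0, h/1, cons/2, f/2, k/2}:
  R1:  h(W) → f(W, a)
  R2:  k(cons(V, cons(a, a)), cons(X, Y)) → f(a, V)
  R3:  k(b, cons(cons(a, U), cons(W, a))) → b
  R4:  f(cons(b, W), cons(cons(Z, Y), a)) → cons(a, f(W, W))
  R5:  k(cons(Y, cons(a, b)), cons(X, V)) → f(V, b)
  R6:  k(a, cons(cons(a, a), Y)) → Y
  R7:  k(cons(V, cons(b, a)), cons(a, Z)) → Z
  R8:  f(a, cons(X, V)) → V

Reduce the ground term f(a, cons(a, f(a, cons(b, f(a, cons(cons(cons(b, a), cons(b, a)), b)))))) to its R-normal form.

b

1. f(a, cons(a, f(a, cons(b, f(a, cons(cons(cons(b, a), cons(b, a)), b))))))  →  f(a, cons(b, f(a, cons(cons(cons(b, a), cons(b, a)), b))))   [R8 at ε]
2. f(a, cons(b, f(a, cons(cons(cons(b, a), cons(b, a)), b))))  →  f(a, cons(cons(cons(b, a), cons(b, a)), b))   [R8 at ε]
3. f(a, cons(cons(cons(b, a), cons(b, a)), b))  →  b   [R8 at ε]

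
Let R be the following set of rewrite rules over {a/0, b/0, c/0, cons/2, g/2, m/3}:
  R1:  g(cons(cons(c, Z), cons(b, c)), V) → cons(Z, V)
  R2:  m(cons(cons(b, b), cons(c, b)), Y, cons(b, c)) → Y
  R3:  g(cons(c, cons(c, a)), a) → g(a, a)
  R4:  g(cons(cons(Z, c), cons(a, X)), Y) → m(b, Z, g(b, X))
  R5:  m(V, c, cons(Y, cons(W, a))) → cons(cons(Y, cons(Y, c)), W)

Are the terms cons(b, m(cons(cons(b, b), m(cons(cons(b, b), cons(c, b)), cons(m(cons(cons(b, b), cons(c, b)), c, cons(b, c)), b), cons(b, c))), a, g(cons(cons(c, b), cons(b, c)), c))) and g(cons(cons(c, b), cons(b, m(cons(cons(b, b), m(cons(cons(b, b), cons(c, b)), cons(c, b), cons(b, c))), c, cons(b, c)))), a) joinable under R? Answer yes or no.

Reduce t₁ = cons(b, m(cons(cons(b, b), m(cons(cons(b, b), cons(c, b)), cons(m(cons(cons(b, b), cons(c, b)), c, cons(b, c)), b), cons(b, c))), a, g(cons(cons(c, b), cons(b, c)), c))):
1. cons(b, m(cons(cons(b, b), m(cons(cons(b, b), cons(c, b)), cons(m(cons(cons(b, b), cons(c, b)), c, cons(b, c)), b), cons(b, c))), a, g(cons(cons(c, b), cons(b, c)), c)))  →  cons(b, m(cons(cons(b, b), cons(m(cons(cons(b, b), cons(c, b)), c, cons(b, c)), b)), a, g(cons(cons(c, b), cons(b, c)), c)))   [R2 at 2.1.2]
2. cons(b, m(cons(cons(b, b), cons(m(cons(cons(b, b), cons(c, b)), c, cons(b, c)), b)), a, g(cons(cons(c, b), cons(b, c)), c)))  →  cons(b, m(cons(cons(b, b), cons(c, b)), a, g(cons(cons(c, b), cons(b, c)), c)))   [R2 at 2.1.2.1]
3. cons(b, m(cons(cons(b, b), cons(c, b)), a, g(cons(cons(c, b), cons(b, c)), c)))  →  cons(b, m(cons(cons(b, b), cons(c, b)), a, cons(b, c)))   [R1 at 2.3]
4. cons(b, m(cons(cons(b, b), cons(c, b)), a, cons(b, c)))  →  cons(b, a)   [R2 at 2]

Reduce t₂ = g(cons(cons(c, b), cons(b, m(cons(cons(b, b), m(cons(cons(b, b), cons(c, b)), cons(c, b), cons(b, c))), c, cons(b, c)))), a):
1. g(cons(cons(c, b), cons(b, m(cons(cons(b, b), m(cons(cons(b, b), cons(c, b)), cons(c, b), cons(b, c))), c, cons(b, c)))), a)  →  g(cons(cons(c, b), cons(b, m(cons(cons(b, b), cons(c, b)), c, cons(b, c)))), a)   [R2 at 1.2.2.1.2]
2. g(cons(cons(c, b), cons(b, m(cons(cons(b, b), cons(c, b)), c, cons(b, c)))), a)  →  g(cons(cons(c, b), cons(b, c)), a)   [R2 at 1.2.2]
3. g(cons(cons(c, b), cons(b, c)), a)  →  cons(b, a)   [R1 at ε]

yes — NF(t₁) = cons(b, a), NF(t₂) = cons(b, a)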